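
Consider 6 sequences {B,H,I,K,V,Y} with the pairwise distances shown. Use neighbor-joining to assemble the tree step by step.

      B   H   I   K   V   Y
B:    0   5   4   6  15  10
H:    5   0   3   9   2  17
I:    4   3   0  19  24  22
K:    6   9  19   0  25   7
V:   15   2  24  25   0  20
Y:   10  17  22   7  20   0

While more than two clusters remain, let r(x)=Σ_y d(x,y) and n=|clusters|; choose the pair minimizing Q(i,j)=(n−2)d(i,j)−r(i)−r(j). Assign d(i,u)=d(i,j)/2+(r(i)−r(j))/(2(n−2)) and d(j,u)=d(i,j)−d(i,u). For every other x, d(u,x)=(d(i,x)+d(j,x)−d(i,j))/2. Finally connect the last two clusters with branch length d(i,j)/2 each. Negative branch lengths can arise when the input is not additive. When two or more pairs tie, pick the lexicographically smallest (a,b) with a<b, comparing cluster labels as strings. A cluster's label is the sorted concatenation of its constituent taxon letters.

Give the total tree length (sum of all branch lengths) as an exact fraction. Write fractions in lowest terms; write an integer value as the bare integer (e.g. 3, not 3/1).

iteration 1: select H,V (d=2, Q=-114); attach at lengths (-21/4, 29/4); label the merged cluster HV
  updated: d(B,HV)=9, d(HV,I)=25/2, d(HV,K)=16, d(HV,Y)=35/2
iteration 2: select K,Y (d=7, Q=-167/2); attach at lengths (25/12, 59/12); label the merged cluster KY
  updated: d(B,KY)=9/2, d(HV,KY)=53/4, d(I,KY)=17
iteration 3: select B,KY (d=9/2, Q=-173/4); attach at lengths (-33/16, 105/16); label the merged cluster BKY
  updated: d(BKY,HV)=71/8, d(BKY,I)=33/4
iteration 4: select BKY,HV (d=71/8, Q=-237/8); attach at lengths (37/16, 105/16); label the merged cluster BHKVY
  updated: d(BHKVY,I)=95/16
iteration 5: select BHKVY,I (d=95/16); attach at lengths (95/32, 95/32); label the merged cluster BHIKVY
final tree: (((B:-33/16,(K:25/12,Y:59/12):105/16):37/16,(H:-21/4,V:29/4):105/16):95/32,I:95/32)
total length: 453/16

453/16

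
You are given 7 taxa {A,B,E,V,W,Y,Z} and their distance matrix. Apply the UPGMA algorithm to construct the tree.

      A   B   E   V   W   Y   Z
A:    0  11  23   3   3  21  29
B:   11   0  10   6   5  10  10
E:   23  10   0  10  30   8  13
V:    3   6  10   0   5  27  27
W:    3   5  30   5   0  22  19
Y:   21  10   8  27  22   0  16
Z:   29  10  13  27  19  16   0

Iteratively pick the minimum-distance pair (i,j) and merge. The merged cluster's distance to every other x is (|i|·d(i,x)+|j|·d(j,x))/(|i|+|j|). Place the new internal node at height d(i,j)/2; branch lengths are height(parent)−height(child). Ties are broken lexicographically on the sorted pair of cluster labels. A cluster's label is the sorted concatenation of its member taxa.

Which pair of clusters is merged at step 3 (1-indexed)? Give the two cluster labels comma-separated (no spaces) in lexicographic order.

1. join A+V (d=3) ⇒ AV; edges |A|=3/2, |V|=3/2
  updated: d(AV,B)=17/2, d(AV,E)=33/2, d(AV,W)=4, d(AV,Y)=24, d(AV,Z)=28
2. join AV+W (d=4) ⇒ AVW; edges |AV|=1/2, |W|=2
  updated: d(AVW,B)=22/3, d(AVW,E)=21, d(AVW,Y)=70/3, d(AVW,Z)=25
3. join AVW+B (d=22/3) ⇒ ABVW; edges |AVW|=5/3, |B|=11/3
  updated: d(ABVW,E)=73/4, d(ABVW,Y)=20, d(ABVW,Z)=85/4
4. join E+Y (d=8) ⇒ EY; edges |E|=4, |Y|=4
  updated: d(ABVW,EY)=153/8, d(EY,Z)=29/2
5. join EY+Z (d=29/2) ⇒ EYZ; edges |EY|=13/4, |Z|=29/4
  updated: d(ABVW,EYZ)=119/6
6. join ABVW+EYZ (d=119/6) ⇒ ABEVWYZ; edges |ABVW|=25/4, |EYZ|=8/3
final tree: ((((A:3/2,V:3/2):1/2,W:2):5/3,B:11/3):25/4,((E:4,Y:4):13/4,Z:29/4):8/3)
total length: 153/4

AVW,B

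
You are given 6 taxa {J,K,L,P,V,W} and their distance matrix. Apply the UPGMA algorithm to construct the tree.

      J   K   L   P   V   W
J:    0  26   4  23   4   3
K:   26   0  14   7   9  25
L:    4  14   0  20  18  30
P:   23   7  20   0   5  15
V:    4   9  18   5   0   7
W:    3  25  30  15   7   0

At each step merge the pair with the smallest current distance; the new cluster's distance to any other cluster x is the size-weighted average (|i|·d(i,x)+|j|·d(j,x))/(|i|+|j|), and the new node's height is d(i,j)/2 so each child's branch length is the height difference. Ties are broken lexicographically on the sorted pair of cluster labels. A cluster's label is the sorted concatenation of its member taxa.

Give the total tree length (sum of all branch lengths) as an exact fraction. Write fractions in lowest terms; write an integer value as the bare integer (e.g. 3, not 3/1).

503/15

step 1: merge (J,W) at d=3; branch lengths J→3/2, W→3/2; new cluster JW
  updated: d(JW,K)=51/2, d(JW,L)=17, d(JW,P)=19, d(JW,V)=11/2
step 2: merge (P,V) at d=5; branch lengths P→5/2, V→5/2; new cluster PV
  updated: d(JW,PV)=49/4, d(K,PV)=8, d(L,PV)=19
step 3: merge (K,PV) at d=8; branch lengths K→4, PV→3/2; new cluster KPV
  updated: d(JW,KPV)=50/3, d(KPV,L)=52/3
step 4: merge (JW,KPV) at d=50/3; branch lengths JW→41/6, KPV→13/3; new cluster JKPVW
  updated: d(JKPVW,L)=86/5
step 5: merge (JKPVW,L) at d=86/5; branch lengths JKPVW→4/15, L→43/5; new cluster JKLPVW
final tree: (((J:3/2,W:3/2):41/6,(K:4,(P:5/2,V:5/2):3/2):13/3):4/15,L:43/5)
total length: 503/15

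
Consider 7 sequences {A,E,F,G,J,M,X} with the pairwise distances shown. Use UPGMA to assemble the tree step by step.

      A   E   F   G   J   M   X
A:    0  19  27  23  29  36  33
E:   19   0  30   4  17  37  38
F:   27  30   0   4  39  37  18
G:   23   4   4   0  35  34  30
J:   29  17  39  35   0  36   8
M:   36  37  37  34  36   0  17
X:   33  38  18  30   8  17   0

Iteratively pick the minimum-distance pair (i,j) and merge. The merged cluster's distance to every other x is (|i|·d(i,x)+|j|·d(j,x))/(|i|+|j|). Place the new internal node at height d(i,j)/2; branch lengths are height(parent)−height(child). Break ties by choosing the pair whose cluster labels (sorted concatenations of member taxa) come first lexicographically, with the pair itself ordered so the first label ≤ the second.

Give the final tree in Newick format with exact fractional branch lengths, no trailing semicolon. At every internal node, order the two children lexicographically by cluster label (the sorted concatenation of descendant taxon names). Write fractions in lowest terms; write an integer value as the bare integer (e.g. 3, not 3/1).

step 1: merge (E,G) at d=4; branch lengths E→2, G→2; new cluster EG
  updated: d(A,EG)=21, d(EG,F)=17, d(EG,J)=26, d(EG,M)=71/2, d(EG,X)=34
step 2: merge (J,X) at d=8; branch lengths J→4, X→4; new cluster JX
  updated: d(A,JX)=31, d(EG,JX)=30, d(F,JX)=57/2, d(JX,M)=53/2
step 3: merge (EG,F) at d=17; branch lengths EG→13/2, F→17/2; new cluster EFG
  updated: d(A,EFG)=23, d(EFG,JX)=59/2, d(EFG,M)=36
step 4: merge (A,EFG) at d=23; branch lengths A→23/2, EFG→3; new cluster AEFG
  updated: d(AEFG,JX)=239/8, d(AEFG,M)=36
step 5: merge (JX,M) at d=53/2; branch lengths JX→37/4, M→53/4; new cluster JMX
  updated: d(AEFG,JMX)=383/12
step 6: merge (AEFG,JMX) at d=383/12; branch lengths AEFG→107/24, JMX→65/24; new cluster AEFGJMX
final tree: ((A:23/2,((E:2,G:2):13/2,F:17/2):3):107/24,((J:4,X:4):37/4,M:53/4):65/24)
total length: 427/6

((A:23/2,((E:2,G:2):13/2,F:17/2):3):107/24,((J:4,X:4):37/4,M:53/4):65/24)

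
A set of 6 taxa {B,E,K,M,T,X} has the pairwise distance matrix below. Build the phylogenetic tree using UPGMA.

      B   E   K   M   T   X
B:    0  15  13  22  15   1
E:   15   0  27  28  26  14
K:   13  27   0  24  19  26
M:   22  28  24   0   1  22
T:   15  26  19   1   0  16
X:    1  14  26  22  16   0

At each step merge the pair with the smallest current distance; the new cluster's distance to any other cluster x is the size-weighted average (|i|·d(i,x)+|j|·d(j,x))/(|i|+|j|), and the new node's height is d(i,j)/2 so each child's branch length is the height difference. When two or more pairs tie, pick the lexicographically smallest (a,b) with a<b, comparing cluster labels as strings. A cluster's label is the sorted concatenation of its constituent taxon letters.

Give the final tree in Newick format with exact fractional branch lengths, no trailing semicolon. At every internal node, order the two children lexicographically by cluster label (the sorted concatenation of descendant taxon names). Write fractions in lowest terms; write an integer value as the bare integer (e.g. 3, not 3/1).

((((B:1/2,X:1/2):27/4,E:29/4):7/2,(M:1/2,T:1/2):41/4):3/20,K:109/10)

1. join B+X (d=1) ⇒ BX; edges |B|=1/2, |X|=1/2
  updated: d(BX,E)=29/2, d(BX,K)=39/2, d(BX,M)=22, d(BX,T)=31/2
2. join M+T (d=1) ⇒ MT; edges |M|=1/2, |T|=1/2
  updated: d(BX,MT)=75/4, d(E,MT)=27, d(K,MT)=43/2
3. join BX+E (d=29/2) ⇒ BEX; edges |BX|=27/4, |E|=29/4
  updated: d(BEX,K)=22, d(BEX,MT)=43/2
4. join BEX+MT (d=43/2) ⇒ BEMTX; edges |BEX|=7/2, |MT|=41/4
  updated: d(BEMTX,K)=109/5
5. join BEMTX+K (d=109/5) ⇒ BEKMTX; edges |BEMTX|=3/20, |K|=109/10
final tree: ((((B:1/2,X:1/2):27/4,E:29/4):7/2,(M:1/2,T:1/2):41/4):3/20,K:109/10)
total length: 204/5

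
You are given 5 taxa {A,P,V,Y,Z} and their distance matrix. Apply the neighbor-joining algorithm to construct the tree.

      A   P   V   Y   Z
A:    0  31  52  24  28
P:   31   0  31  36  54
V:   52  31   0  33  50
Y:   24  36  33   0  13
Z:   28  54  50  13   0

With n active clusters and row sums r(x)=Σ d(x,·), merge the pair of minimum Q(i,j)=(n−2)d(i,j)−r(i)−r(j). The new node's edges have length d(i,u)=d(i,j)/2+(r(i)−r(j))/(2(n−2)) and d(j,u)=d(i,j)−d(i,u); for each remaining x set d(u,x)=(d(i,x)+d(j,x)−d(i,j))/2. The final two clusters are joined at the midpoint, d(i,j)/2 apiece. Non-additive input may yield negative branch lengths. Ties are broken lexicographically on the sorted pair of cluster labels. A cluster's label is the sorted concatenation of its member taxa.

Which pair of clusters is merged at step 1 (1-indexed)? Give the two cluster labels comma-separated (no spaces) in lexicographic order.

step 1: merge (P,V) at d=31, Q=-225; branch lengths P→79/6, V→107/6; new cluster PV
  updated: d(A,PV)=26, d(PV,Y)=19, d(PV,Z)=73/2
step 2: merge (A,PV) at d=26, Q=-215/2; branch lengths A→97/8, PV→111/8; new cluster APV
  updated: d(APV,Y)=17/2, d(APV,Z)=77/4
step 3: merge (APV,Y) at d=17/2, Q=-163/4; branch lengths APV→59/8, Y→9/8; new cluster APVY
  updated: d(APVY,Z)=95/8
step 4: merge (APVY,Z) at d=95/8; branch lengths APVY→95/16, Z→95/16; new cluster APVYZ
final tree: (((A:97/8,(P:79/6,V:107/6):111/8):59/8,Y:9/8):95/16,Z:95/16)
total length: 619/8

P,V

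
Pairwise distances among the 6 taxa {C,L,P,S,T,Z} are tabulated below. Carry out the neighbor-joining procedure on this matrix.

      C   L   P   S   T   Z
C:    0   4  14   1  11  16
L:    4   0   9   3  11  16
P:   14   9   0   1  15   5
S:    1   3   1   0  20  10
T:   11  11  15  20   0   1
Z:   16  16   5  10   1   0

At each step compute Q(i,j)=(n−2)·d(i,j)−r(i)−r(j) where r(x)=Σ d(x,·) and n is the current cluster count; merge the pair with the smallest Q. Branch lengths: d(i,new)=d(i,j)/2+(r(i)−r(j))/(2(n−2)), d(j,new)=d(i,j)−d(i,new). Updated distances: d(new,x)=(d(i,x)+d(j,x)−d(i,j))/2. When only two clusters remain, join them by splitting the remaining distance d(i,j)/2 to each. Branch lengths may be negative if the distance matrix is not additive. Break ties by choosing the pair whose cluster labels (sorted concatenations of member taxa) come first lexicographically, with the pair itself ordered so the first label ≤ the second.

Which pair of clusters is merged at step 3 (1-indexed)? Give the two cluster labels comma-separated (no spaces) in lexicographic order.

C,L

step 1: merge (T,Z) at d=1, Q=-102; branch lengths T→7/4, Z→-3/4; new cluster TZ
  updated: d(C,TZ)=13, d(L,TZ)=13, d(P,TZ)=19/2, d(S,TZ)=29/2
step 2: merge (P,TZ) at d=19/2, Q=-55; branch lengths P→2, TZ→15/2; new cluster PTZ
  updated: d(C,PTZ)=35/4, d(L,PTZ)=25/4, d(PTZ,S)=3
step 3: merge (C,L) at d=4, Q=-19; branch lengths C→17/8, L→15/8; new cluster CL
  updated: d(CL,PTZ)=11/2, d(CL,S)=0
step 4: merge (CL,PTZ) at d=11/2, Q=-17/2; branch lengths CL→5/4, PTZ→17/4; new cluster CLPTZ
  updated: d(CLPTZ,S)=-5/4
step 5: merge (CLPTZ,S) at d=-5/4; branch lengths CLPTZ→-5/8, S→-5/8; new cluster CLPSTZ
final tree: (((C:17/8,L:15/8):5/4,(P:2,(T:7/4,Z:-3/4):15/2):17/4):-5/8,S:-5/8)
total length: 75/4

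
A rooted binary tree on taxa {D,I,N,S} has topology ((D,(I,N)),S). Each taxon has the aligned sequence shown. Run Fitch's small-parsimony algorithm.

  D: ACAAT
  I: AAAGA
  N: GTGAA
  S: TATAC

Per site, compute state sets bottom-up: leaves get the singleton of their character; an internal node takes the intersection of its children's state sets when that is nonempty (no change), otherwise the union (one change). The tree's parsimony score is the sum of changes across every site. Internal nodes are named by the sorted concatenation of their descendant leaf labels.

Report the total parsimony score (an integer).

[col 0] IN: children I:{A}, N:{G} ∪→ {A,G}; cost 1
[col 0] DIN: children D:{A}, IN:{A,G} ∩→ {A}; cost 0
[col 0] DINS: children DIN:{A}, S:{T} ∪→ {A,T}; cost 1
[col 1] IN: children I:{A}, N:{T} ∪→ {A,T}; cost 1
[col 1] DIN: children D:{C}, IN:{A,T} ∪→ {A,C,T}; cost 1
[col 1] DINS: children DIN:{A,C,T}, S:{A} ∩→ {A}; cost 0
[col 2] IN: children I:{A}, N:{G} ∪→ {A,G}; cost 1
[col 2] DIN: children D:{A}, IN:{A,G} ∩→ {A}; cost 0
[col 2] DINS: children DIN:{A}, S:{T} ∪→ {A,T}; cost 1
[col 3] IN: children I:{G}, N:{A} ∪→ {A,G}; cost 1
[col 3] DIN: children D:{A}, IN:{A,G} ∩→ {A}; cost 0
[col 3] DINS: children DIN:{A}, S:{A} ∩→ {A}; cost 0
[col 4] IN: children I:{A}, N:{A} ∩→ {A}; cost 0
[col 4] DIN: children D:{T}, IN:{A} ∪→ {A,T}; cost 1
[col 4] DINS: children DIN:{A,T}, S:{C} ∪→ {A,C,T}; cost 1
per-site changes: [2, 2, 2, 1, 2]; total = 9

9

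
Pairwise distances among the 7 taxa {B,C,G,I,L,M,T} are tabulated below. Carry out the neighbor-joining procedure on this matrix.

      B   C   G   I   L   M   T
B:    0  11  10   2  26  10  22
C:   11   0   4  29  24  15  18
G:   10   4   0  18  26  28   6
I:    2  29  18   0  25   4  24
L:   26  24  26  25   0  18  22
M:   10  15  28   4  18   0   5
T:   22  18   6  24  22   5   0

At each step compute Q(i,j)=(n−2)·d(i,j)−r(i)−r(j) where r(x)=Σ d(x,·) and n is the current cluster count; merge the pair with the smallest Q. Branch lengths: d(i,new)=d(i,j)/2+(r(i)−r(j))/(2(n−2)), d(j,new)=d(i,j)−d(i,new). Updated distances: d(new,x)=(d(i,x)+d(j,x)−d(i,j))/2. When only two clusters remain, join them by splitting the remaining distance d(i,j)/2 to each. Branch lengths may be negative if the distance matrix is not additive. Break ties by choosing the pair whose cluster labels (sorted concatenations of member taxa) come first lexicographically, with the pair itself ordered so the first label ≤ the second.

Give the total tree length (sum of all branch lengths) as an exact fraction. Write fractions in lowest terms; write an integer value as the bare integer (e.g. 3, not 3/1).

iteration 1: select B,I (d=2, Q=-173); attach at lengths (-11/10, 31/10); label the merged cluster BI
  updated: d(BI,C)=19, d(BI,G)=13, d(BI,L)=49/2, d(BI,M)=6, d(BI,T)=22
iteration 2: select C,G (d=4, Q=-141); attach at lengths (19/8, 13/8); label the merged cluster CG
  updated: d(BI,CG)=14, d(CG,L)=23, d(CG,M)=39/2, d(CG,T)=10
iteration 3: select BI,M (d=6, Q=-97); attach at lengths (6, 0); label the merged cluster BIM
  updated: d(BIM,CG)=55/4, d(BIM,L)=73/4, d(BIM,T)=21/2
iteration 4: select BIM,L (d=73/4, Q=-277/4); attach at lengths (63/16, 229/16); label the merged cluster BILM
  updated: d(BILM,CG)=37/4, d(BILM,T)=57/8
iteration 5: select BILM,CG (d=37/4, Q=-211/8); attach at lengths (51/16, 97/16); label the merged cluster BCGILM
  updated: d(BCGILM,T)=63/16
iteration 6: select BCGILM,T (d=63/16); attach at lengths (63/32, 63/32); label the merged cluster BCGILMT
final tree: (((((B:-11/10,I:31/10):6,M:0):63/16,L:229/16):51/16,(C:19/8,G:13/8):97/16):63/32,T:63/32)
total length: 695/16

695/16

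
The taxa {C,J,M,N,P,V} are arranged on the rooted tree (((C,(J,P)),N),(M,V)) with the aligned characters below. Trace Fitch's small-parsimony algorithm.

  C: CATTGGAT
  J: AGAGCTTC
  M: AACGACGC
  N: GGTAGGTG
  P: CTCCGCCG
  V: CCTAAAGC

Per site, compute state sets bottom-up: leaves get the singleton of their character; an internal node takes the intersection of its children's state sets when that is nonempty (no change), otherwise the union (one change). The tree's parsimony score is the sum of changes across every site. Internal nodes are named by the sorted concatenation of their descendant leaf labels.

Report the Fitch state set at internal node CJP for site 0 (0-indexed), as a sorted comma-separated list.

site 0, node JP: J={A} ∪ P={C} → {A,C} (+1)
site 0, node CJP: C={C} ∩ JP={A,C} → {C} (+0)
site 0, node CJNP: CJP={C} ∪ N={G} → {C,G} (+1)
site 0, node MV: M={A} ∪ V={C} → {A,C} (+1)
site 0, node CJMNPV: CJNP={C,G} ∩ MV={A,C} → {C} (+0)
site 1, node JP: J={G} ∪ P={T} → {G,T} (+1)
site 1, node CJP: C={A} ∪ JP={G,T} → {A,G,T} (+1)
site 1, node CJNP: CJP={A,G,T} ∩ N={G} → {G} (+0)
site 1, node MV: M={A} ∪ V={C} → {A,C} (+1)
site 1, node CJMNPV: CJNP={G} ∪ MV={A,C} → {A,C,G} (+1)
site 2, node JP: J={A} ∪ P={C} → {A,C} (+1)
site 2, node CJP: C={T} ∪ JP={A,C} → {A,C,T} (+1)
site 2, node CJNP: CJP={A,C,T} ∩ N={T} → {T} (+0)
site 2, node MV: M={C} ∪ V={T} → {C,T} (+1)
site 2, node CJMNPV: CJNP={T} ∩ MV={C,T} → {T} (+0)
site 3, node JP: J={G} ∪ P={C} → {C,G} (+1)
site 3, node CJP: C={T} ∪ JP={C,G} → {C,G,T} (+1)
site 3, node CJNP: CJP={C,G,T} ∪ N={A} → {A,C,G,T} (+1)
site 3, node MV: M={G} ∪ V={A} → {A,G} (+1)
site 3, node CJMNPV: CJNP={A,C,G,T} ∩ MV={A,G} → {A,G} (+0)
site 4, node JP: J={C} ∪ P={G} → {C,G} (+1)
site 4, node CJP: C={G} ∩ JP={C,G} → {G} (+0)
site 4, node CJNP: CJP={G} ∩ N={G} → {G} (+0)
site 4, node MV: M={A} ∩ V={A} → {A} (+0)
site 4, node CJMNPV: CJNP={G} ∪ MV={A} → {A,G} (+1)
site 5, node JP: J={T} ∪ P={C} → {C,T} (+1)
site 5, node CJP: C={G} ∪ JP={C,T} → {C,G,T} (+1)
site 5, node CJNP: CJP={C,G,T} ∩ N={G} → {G} (+0)
site 5, node MV: M={C} ∪ V={A} → {A,C} (+1)
site 5, node CJMNPV: CJNP={G} ∪ MV={A,C} → {A,C,G} (+1)
site 6, node JP: J={T} ∪ P={C} → {C,T} (+1)
site 6, node CJP: C={A} ∪ JP={C,T} → {A,C,T} (+1)
site 6, node CJNP: CJP={A,C,T} ∩ N={T} → {T} (+0)
site 6, node MV: M={G} ∩ V={G} → {G} (+0)
site 6, node CJMNPV: CJNP={T} ∪ MV={G} → {G,T} (+1)
site 7, node JP: J={C} ∪ P={G} → {C,G} (+1)
site 7, node CJP: C={T} ∪ JP={C,G} → {C,G,T} (+1)
site 7, node CJNP: CJP={C,G,T} ∩ N={G} → {G} (+0)
site 7, node MV: M={C} ∩ V={C} → {C} (+0)
site 7, node CJMNPV: CJNP={G} ∪ MV={C} → {C,G} (+1)
per-site changes: [3, 4, 3, 4, 2, 4, 3, 3]; total = 26

C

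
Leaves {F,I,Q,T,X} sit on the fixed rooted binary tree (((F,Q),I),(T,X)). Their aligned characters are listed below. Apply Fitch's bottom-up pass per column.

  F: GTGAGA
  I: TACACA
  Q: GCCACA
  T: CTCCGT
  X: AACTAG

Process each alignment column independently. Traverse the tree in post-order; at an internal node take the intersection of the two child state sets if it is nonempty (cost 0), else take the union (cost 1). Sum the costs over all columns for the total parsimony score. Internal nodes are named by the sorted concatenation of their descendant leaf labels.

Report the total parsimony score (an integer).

14

site 0, node FQ: F={G} ∩ Q={G} → {G} (+0)
site 0, node FIQ: FQ={G} ∪ I={T} → {G,T} (+1)
site 0, node TX: T={C} ∪ X={A} → {A,C} (+1)
site 0, node FIQTX: FIQ={G,T} ∪ TX={A,C} → {A,C,G,T} (+1)
site 1, node FQ: F={T} ∪ Q={C} → {C,T} (+1)
site 1, node FIQ: FQ={C,T} ∪ I={A} → {A,C,T} (+1)
site 1, node TX: T={T} ∪ X={A} → {A,T} (+1)
site 1, node FIQTX: FIQ={A,C,T} ∩ TX={A,T} → {A,T} (+0)
site 2, node FQ: F={G} ∪ Q={C} → {C,G} (+1)
site 2, node FIQ: FQ={C,G} ∩ I={C} → {C} (+0)
site 2, node TX: T={C} ∩ X={C} → {C} (+0)
site 2, node FIQTX: FIQ={C} ∩ TX={C} → {C} (+0)
site 3, node FQ: F={A} ∩ Q={A} → {A} (+0)
site 3, node FIQ: FQ={A} ∩ I={A} → {A} (+0)
site 3, node TX: T={C} ∪ X={T} → {C,T} (+1)
site 3, node FIQTX: FIQ={A} ∪ TX={C,T} → {A,C,T} (+1)
site 4, node FQ: F={G} ∪ Q={C} → {C,G} (+1)
site 4, node FIQ: FQ={C,G} ∩ I={C} → {C} (+0)
site 4, node TX: T={G} ∪ X={A} → {A,G} (+1)
site 4, node FIQTX: FIQ={C} ∪ TX={A,G} → {A,C,G} (+1)
site 5, node FQ: F={A} ∩ Q={A} → {A} (+0)
site 5, node FIQ: FQ={A} ∩ I={A} → {A} (+0)
site 5, node TX: T={T} ∪ X={G} → {G,T} (+1)
site 5, node FIQTX: FIQ={A} ∪ TX={G,T} → {A,G,T} (+1)
per-site changes: [3, 3, 1, 2, 3, 2]; total = 14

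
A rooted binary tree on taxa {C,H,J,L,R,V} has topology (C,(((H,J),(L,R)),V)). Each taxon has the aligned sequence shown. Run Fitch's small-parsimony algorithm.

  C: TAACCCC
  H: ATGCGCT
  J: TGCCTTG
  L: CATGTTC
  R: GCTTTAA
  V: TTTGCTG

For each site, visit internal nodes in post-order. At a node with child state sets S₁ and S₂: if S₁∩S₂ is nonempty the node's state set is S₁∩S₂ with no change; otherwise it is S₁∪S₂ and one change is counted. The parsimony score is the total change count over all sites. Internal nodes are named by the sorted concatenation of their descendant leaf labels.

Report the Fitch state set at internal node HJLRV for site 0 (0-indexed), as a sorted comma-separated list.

[col 0] HJ: children H:{A}, J:{T} ∪→ {A,T}; cost 1
[col 0] LR: children L:{C}, R:{G} ∪→ {C,G}; cost 1
[col 0] HJLR: children HJ:{A,T}, LR:{C,G} ∪→ {A,C,G,T}; cost 1
[col 0] HJLRV: children HJLR:{A,C,G,T}, V:{T} ∩→ {T}; cost 0
[col 0] CHJLRV: children C:{T}, HJLRV:{T} ∩→ {T}; cost 0
[col 1] HJ: children H:{T}, J:{G} ∪→ {G,T}; cost 1
[col 1] LR: children L:{A}, R:{C} ∪→ {A,C}; cost 1
[col 1] HJLR: children HJ:{G,T}, LR:{A,C} ∪→ {A,C,G,T}; cost 1
[col 1] HJLRV: children HJLR:{A,C,G,T}, V:{T} ∩→ {T}; cost 0
[col 1] CHJLRV: children C:{A}, HJLRV:{T} ∪→ {A,T}; cost 1
[col 2] HJ: children H:{G}, J:{C} ∪→ {C,G}; cost 1
[col 2] LR: children L:{T}, R:{T} ∩→ {T}; cost 0
[col 2] HJLR: children HJ:{C,G}, LR:{T} ∪→ {C,G,T}; cost 1
[col 2] HJLRV: children HJLR:{C,G,T}, V:{T} ∩→ {T}; cost 0
[col 2] CHJLRV: children C:{A}, HJLRV:{T} ∪→ {A,T}; cost 1
[col 3] HJ: children H:{C}, J:{C} ∩→ {C}; cost 0
[col 3] LR: children L:{G}, R:{T} ∪→ {G,T}; cost 1
[col 3] HJLR: children HJ:{C}, LR:{G,T} ∪→ {C,G,T}; cost 1
[col 3] HJLRV: children HJLR:{C,G,T}, V:{G} ∩→ {G}; cost 0
[col 3] CHJLRV: children C:{C}, HJLRV:{G} ∪→ {C,G}; cost 1
[col 4] HJ: children H:{G}, J:{T} ∪→ {G,T}; cost 1
[col 4] LR: children L:{T}, R:{T} ∩→ {T}; cost 0
[col 4] HJLR: children HJ:{G,T}, LR:{T} ∩→ {T}; cost 0
[col 4] HJLRV: children HJLR:{T}, V:{C} ∪→ {C,T}; cost 1
[col 4] CHJLRV: children C:{C}, HJLRV:{C,T} ∩→ {C}; cost 0
[col 5] HJ: children H:{C}, J:{T} ∪→ {C,T}; cost 1
[col 5] LR: children L:{T}, R:{A} ∪→ {A,T}; cost 1
[col 5] HJLR: children HJ:{C,T}, LR:{A,T} ∩→ {T}; cost 0
[col 5] HJLRV: children HJLR:{T}, V:{T} ∩→ {T}; cost 0
[col 5] CHJLRV: children C:{C}, HJLRV:{T} ∪→ {C,T}; cost 1
[col 6] HJ: children H:{T}, J:{G} ∪→ {G,T}; cost 1
[col 6] LR: children L:{C}, R:{A} ∪→ {A,C}; cost 1
[col 6] HJLR: children HJ:{G,T}, LR:{A,C} ∪→ {A,C,G,T}; cost 1
[col 6] HJLRV: children HJLR:{A,C,G,T}, V:{G} ∩→ {G}; cost 0
[col 6] CHJLRV: children C:{C}, HJLRV:{G} ∪→ {C,G}; cost 1
per-site changes: [3, 4, 3, 3, 2, 3, 4]; total = 22

T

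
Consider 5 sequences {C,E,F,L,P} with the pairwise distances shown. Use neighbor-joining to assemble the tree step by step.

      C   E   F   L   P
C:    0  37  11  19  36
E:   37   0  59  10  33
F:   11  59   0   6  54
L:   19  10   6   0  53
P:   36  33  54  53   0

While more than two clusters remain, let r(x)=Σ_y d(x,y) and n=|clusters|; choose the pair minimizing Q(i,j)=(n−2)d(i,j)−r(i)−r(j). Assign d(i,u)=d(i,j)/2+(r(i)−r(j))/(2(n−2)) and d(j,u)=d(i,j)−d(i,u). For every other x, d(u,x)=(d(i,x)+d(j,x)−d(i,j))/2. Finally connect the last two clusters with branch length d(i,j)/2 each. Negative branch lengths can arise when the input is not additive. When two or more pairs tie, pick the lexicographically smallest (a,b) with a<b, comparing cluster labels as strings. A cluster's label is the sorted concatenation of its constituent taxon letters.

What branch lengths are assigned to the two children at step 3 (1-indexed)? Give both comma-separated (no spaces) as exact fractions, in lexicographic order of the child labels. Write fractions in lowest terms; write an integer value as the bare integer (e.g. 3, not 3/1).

33/4,29/4

1. join E+P (d=33, Q=-216) ⇒ EP; edges |E|=31/3, |P|=68/3
  updated: d(C,EP)=20, d(EP,F)=40, d(EP,L)=15
2. join C+EP (d=20, Q=-85) ⇒ CEP; edges |C|=15/4, |EP|=65/4
  updated: d(CEP,F)=31/2, d(CEP,L)=7
3. join CEP+F (d=31/2, Q=-57/2) ⇒ CEFP; edges |CEP|=33/4, |F|=29/4
  updated: d(CEFP,L)=-5/4
4. join CEFP+L (d=-5/4) ⇒ CEFLP; edges |CEFP|=-5/8, |L|=-5/8
final tree: (((C:15/4,(E:31/3,P:68/3):65/4):33/4,F:29/4):-5/8,L:-5/8)
total length: 269/4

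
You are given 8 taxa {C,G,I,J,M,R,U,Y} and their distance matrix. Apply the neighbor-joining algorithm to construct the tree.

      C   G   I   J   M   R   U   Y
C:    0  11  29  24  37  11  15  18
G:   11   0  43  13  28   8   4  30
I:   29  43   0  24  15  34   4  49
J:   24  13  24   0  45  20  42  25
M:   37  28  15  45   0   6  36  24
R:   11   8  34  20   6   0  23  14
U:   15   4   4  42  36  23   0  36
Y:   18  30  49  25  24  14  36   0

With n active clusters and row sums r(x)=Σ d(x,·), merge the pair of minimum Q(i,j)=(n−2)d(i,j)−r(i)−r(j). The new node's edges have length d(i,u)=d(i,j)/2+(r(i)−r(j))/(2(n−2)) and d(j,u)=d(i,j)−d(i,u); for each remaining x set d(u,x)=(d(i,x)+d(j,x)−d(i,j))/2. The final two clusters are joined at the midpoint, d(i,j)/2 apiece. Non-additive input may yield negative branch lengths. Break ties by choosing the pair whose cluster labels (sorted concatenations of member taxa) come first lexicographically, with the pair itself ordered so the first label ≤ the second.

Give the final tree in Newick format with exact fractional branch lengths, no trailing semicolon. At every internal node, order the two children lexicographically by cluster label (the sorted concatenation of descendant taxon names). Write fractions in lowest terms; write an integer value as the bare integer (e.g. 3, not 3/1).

step 1: merge (I,U) at d=4, Q=-334; branch lengths I→31/6, U→-7/6; new cluster IU
  updated: d(C,IU)=20, d(G,IU)=43/2, d(IU,J)=31, d(IU,M)=47/2, d(IU,R)=53/2, d(IU,Y)=81/2
step 2: merge (M,R) at d=6, Q=-219; branch lengths M→54/5, R→-24/5; new cluster MR
  updated: d(C,MR)=21, d(G,MR)=15, d(IU,MR)=22, d(J,MR)=59/2, d(MR,Y)=16
step 3: merge (MR,Y) at d=16, Q=-169; branch lengths MR→19/4, Y→45/4; new cluster MRY
  updated: d(C,MRY)=23/2, d(G,MRY)=29/2, d(IU,MRY)=93/4, d(J,MRY)=77/4
step 4: merge (G,J) at d=13, Q=-433/4; branch lengths G→47/24, J→265/24; new cluster GJ
  updated: d(C,GJ)=11, d(GJ,IU)=79/4, d(GJ,MRY)=83/8
step 5: merge (C,IU) at d=20, Q=-131/2; branch lengths C→39/8, IU→121/8; new cluster CIU
  updated: d(CIU,GJ)=43/8, d(CIU,MRY)=59/8
step 6: merge (CIU,GJ) at d=43/8, Q=-185/8; branch lengths CIU→19/16, GJ→67/16; new cluster CGIJU
  updated: d(CGIJU,MRY)=99/16
step 7: merge (CGIJU,MRY) at d=99/16; branch lengths CGIJU→99/32, MRY→99/32; new cluster CGIJMRUY
final tree: (((C:39/8,(I:31/6,U:-7/6):121/8):19/16,(G:47/24,J:265/24):67/16):99/32,((M:54/5,R:-24/5):19/4,Y:45/4):99/32)
total length: 1129/16

(((C:39/8,(I:31/6,U:-7/6):121/8):19/16,(G:47/24,J:265/24):67/16):99/32,((M:54/5,R:-24/5):19/4,Y:45/4):99/32)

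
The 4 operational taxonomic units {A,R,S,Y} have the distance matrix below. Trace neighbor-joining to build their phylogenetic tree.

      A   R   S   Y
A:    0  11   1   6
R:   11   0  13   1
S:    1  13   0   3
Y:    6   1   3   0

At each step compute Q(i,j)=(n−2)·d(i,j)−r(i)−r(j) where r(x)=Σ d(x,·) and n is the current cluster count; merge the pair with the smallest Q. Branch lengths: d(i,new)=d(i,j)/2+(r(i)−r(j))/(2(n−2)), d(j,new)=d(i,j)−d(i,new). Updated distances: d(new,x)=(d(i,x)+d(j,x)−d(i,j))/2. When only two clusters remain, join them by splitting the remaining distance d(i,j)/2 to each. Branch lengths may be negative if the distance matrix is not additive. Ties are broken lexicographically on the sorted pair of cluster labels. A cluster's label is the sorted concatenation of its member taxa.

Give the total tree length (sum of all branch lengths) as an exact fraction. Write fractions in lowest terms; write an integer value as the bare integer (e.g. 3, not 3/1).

iteration 1: select A,S (d=1, Q=-33); attach at lengths (3/4, 1/4); label the merged cluster AS
  updated: d(AS,R)=23/2, d(AS,Y)=4
iteration 2: select AS,R (d=23/2, Q=-33/2); attach at lengths (29/4, 17/4); label the merged cluster ARS
  updated: d(ARS,Y)=-13/4
iteration 3: select ARS,Y (d=-13/4); attach at lengths (-13/8, -13/8); label the merged cluster ARSY
final tree: (((A:3/4,S:1/4):29/4,R:17/4):-13/8,Y:-13/8)
total length: 37/4

37/4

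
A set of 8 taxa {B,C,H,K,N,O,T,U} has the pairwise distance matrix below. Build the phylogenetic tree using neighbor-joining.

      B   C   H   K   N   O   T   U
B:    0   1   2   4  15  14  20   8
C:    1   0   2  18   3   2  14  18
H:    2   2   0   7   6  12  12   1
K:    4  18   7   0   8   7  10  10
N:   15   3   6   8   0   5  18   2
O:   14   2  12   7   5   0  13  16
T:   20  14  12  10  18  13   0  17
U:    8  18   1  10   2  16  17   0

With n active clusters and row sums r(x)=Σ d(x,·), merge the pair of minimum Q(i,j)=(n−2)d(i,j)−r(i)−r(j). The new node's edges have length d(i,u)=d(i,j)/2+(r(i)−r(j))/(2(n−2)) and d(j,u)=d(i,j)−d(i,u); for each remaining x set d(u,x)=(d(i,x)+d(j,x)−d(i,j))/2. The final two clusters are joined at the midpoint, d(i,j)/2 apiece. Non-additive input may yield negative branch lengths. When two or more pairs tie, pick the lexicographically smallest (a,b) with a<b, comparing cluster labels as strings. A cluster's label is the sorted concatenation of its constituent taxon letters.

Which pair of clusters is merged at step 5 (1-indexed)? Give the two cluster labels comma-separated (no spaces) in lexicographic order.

step 1: merge (N,U) at d=2, Q=-117; branch lengths N→-1/4, U→9/4; new cluster NU
  updated: d(B,NU)=21/2, d(C,NU)=19/2, d(H,NU)=5/2, d(K,NU)=8, d(NU,O)=19/2, d(NU,T)=33/2
step 2: merge (C,O) at d=2, Q=-94; branch lengths C→-1/10, O→21/10; new cluster CO
  updated: d(B,CO)=13/2, d(CO,H)=6, d(CO,K)=23/2, d(CO,NU)=17/2, d(CO,T)=25/2
step 3: merge (K,T) at d=10, Q=-143/2; branch lengths K→19/16, T→141/16; new cluster KT
  updated: d(B,KT)=7, d(CO,KT)=7, d(H,KT)=9/2, d(KT,NU)=29/4
step 4: merge (H,NU) at d=5/2, Q=-145/4; branch lengths H→-25/24, NU→85/24; new cluster HNU
  updated: d(B,HNU)=5, d(CO,HNU)=6, d(HNU,KT)=37/8
step 5: merge (B,CO) at d=13/2, Q=-25; branch lengths B→3, CO→7/2; new cluster BCO
  updated: d(BCO,HNU)=9/4, d(BCO,KT)=15/4
step 6: merge (BCO,HNU) at d=9/4, Q=-85/8; branch lengths BCO→11/16, HNU→25/16; new cluster BCHNOU
  updated: d(BCHNOU,KT)=49/16
step 7: merge (BCHNOU,KT) at d=49/16; branch lengths BCHNOU→49/32, KT→49/32; new cluster BCHKNOTU
final tree: (((B:3,(C:-1/10,O:21/10):7/2):11/16,(H:-25/24,(N:-1/4,U:9/4):85/24):25/16):49/32,(K:19/16,T:141/16):49/32)
total length: 453/16

B,CO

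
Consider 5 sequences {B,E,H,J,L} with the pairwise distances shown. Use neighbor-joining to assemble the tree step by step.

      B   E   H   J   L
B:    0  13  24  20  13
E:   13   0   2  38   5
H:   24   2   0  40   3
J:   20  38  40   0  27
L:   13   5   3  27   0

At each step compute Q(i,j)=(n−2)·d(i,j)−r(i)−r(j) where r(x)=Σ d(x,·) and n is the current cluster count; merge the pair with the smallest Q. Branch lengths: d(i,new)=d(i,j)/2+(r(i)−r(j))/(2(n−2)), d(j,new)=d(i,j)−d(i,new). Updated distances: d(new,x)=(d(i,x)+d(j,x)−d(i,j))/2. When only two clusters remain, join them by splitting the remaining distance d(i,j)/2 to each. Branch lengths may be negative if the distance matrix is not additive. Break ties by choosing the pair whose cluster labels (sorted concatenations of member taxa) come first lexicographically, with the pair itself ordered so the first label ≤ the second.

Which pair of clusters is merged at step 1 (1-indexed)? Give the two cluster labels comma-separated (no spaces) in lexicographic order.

B,J

step 1: merge (B,J) at d=20, Q=-135; branch lengths B→5/6, J→115/6; new cluster BJ
  updated: d(BJ,E)=31/2, d(BJ,H)=22, d(BJ,L)=10
step 2: merge (BJ,L) at d=10, Q=-91/2; branch lengths BJ→99/8, L→-19/8; new cluster BJL
  updated: d(BJL,E)=21/4, d(BJL,H)=15/2
step 3: merge (BJL,E) at d=21/4, Q=-59/4; branch lengths BJL→43/8, E→-1/8; new cluster BEJL
  updated: d(BEJL,H)=17/8
step 4: merge (BEJL,H) at d=17/8; branch lengths BEJL→17/16, H→17/16; new cluster BEHJL
final tree: ((((B:5/6,J:115/6):99/8,L:-19/8):43/8,E:-1/8):17/16,H:17/16)
total length: 299/8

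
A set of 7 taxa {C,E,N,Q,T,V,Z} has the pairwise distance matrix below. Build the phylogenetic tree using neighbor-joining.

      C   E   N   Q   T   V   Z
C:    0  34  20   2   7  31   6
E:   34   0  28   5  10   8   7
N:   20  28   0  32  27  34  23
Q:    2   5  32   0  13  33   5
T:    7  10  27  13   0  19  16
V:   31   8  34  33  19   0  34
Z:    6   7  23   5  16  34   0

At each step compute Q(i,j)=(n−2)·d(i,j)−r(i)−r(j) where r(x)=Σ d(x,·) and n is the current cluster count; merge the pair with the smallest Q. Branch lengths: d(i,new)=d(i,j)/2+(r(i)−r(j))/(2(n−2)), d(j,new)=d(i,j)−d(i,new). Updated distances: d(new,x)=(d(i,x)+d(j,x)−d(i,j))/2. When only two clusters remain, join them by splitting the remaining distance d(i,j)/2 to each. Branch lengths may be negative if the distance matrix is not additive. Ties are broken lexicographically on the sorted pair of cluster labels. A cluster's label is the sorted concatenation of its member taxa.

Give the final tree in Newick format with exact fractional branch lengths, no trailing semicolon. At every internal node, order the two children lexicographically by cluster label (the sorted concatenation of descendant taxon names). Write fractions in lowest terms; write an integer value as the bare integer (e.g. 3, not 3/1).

iteration 1: select E,V (d=8, Q=-211); attach at lengths (-27/10, 107/10); label the merged cluster EV
  updated: d(C,EV)=57/2, d(EV,N)=27, d(EV,Q)=15, d(EV,T)=21/2, d(EV,Z)=33/2
iteration 2: select EV,T (d=21/2, Q=-129); attach at lengths (33/4, 9/4); label the merged cluster ETV
  updated: d(C,ETV)=25/2, d(ETV,N)=87/4, d(ETV,Q)=35/4, d(ETV,Z)=11
iteration 3: select ETV,N (d=87/4, Q=-171/2); attach at lengths (15/4, 18); label the merged cluster ENTV
  updated: d(C,ENTV)=43/8, d(ENTV,Q)=19/2, d(ENTV,Z)=49/8
iteration 4: select C,Q (d=2, Q=-207/8); attach at lengths (7/32, 57/32); label the merged cluster CQ
  updated: d(CQ,ENTV)=103/16, d(CQ,Z)=9/2
iteration 5: select CQ,ENTV (d=103/16, Q=-273/16); attach at lengths (77/32, 129/32); label the merged cluster CENQTV
  updated: d(CENQTV,Z)=67/32
iteration 6: select CENQTV,Z (d=67/32); attach at lengths (67/64, 67/64); label the merged cluster CENQTVZ
final tree: (((C:7/32,Q:57/32):77/32,(((E:-27/10,V:107/10):33/4,T:9/4):15/4,N:18):129/32):67/64,Z:67/64)
total length: 1625/32

(((C:7/32,Q:57/32):77/32,(((E:-27/10,V:107/10):33/4,T:9/4):15/4,N:18):129/32):67/64,Z:67/64)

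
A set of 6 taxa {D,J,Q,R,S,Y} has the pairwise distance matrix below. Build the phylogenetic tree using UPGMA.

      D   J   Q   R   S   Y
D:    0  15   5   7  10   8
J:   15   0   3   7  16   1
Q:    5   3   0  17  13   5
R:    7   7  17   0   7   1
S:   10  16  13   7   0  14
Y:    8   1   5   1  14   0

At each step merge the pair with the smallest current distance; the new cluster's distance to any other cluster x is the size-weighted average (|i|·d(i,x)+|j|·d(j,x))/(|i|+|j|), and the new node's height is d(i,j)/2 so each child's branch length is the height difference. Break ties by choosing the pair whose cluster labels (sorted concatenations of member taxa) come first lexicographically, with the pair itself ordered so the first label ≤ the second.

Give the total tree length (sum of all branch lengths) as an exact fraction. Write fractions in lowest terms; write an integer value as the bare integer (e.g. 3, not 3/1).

iteration 1: select J,Y (d=1); attach at lengths (1/2, 1/2); label the merged cluster JY
  updated: d(D,JY)=23/2, d(JY,Q)=4, d(JY,R)=4, d(JY,S)=15
iteration 2: select JY,Q (d=4); attach at lengths (3/2, 2); label the merged cluster JQY
  updated: d(D,JQY)=28/3, d(JQY,R)=25/3, d(JQY,S)=43/3
iteration 3: select D,R (d=7); attach at lengths (7/2, 7/2); label the merged cluster DR
  updated: d(DR,JQY)=53/6, d(DR,S)=17/2
iteration 4: select DR,S (d=17/2); attach at lengths (3/4, 17/4); label the merged cluster DRS
  updated: d(DRS,JQY)=32/3
iteration 5: select DRS,JQY (d=32/3); attach at lengths (13/12, 10/3); label the merged cluster DJQRSY
final tree: (((D:7/2,R:7/2):3/4,S:17/4):13/12,((J:1/2,Y:1/2):3/2,Q:2):10/3)
total length: 251/12

251/12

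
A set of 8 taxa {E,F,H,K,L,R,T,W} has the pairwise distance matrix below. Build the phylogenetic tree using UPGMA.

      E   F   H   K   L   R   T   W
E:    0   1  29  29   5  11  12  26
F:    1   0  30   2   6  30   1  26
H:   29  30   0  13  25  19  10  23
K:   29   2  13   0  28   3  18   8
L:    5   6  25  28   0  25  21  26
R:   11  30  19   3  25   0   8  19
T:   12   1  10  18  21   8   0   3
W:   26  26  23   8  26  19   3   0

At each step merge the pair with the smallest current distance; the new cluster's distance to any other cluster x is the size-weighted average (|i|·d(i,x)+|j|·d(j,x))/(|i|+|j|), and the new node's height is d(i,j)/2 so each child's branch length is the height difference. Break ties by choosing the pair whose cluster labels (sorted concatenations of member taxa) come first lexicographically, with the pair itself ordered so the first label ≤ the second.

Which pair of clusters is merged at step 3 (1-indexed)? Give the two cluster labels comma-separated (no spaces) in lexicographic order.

T,W

1. join E+F (d=1) ⇒ EF; edges |E|=1/2, |F|=1/2
  updated: d(EF,H)=59/2, d(EF,K)=31/2, d(EF,L)=11/2, d(EF,R)=41/2, d(EF,T)=13/2, d(EF,W)=26
2. join K+R (d=3) ⇒ KR; edges |K|=3/2, |R|=3/2
  updated: d(EF,KR)=18, d(H,KR)=16, d(KR,L)=53/2, d(KR,T)=13, d(KR,W)=27/2
3. join T+W (d=3) ⇒ TW; edges |T|=3/2, |W|=3/2
  updated: d(EF,TW)=65/4, d(H,TW)=33/2, d(KR,TW)=53/4, d(L,TW)=47/2
4. join EF+L (d=11/2) ⇒ EFL; edges |EF|=9/4, |L|=11/4
  updated: d(EFL,H)=28, d(EFL,KR)=125/6, d(EFL,TW)=56/3
5. join KR+TW (d=53/4) ⇒ KRTW; edges |KR|=41/8, |TW|=41/8
  updated: d(EFL,KRTW)=79/4, d(H,KRTW)=65/4
6. join H+KRTW (d=65/4) ⇒ HKRTW; edges |H|=65/8, |KRTW|=3/2
  updated: d(EFL,HKRTW)=107/5
7. join EFL+HKRTW (d=107/5) ⇒ EFHKLRTW; edges |EFL|=159/20, |HKRTW|=103/40
final tree: (((E:1/2,F:1/2):9/4,L:11/4):159/20,(H:65/8,((K:3/2,R:3/2):41/8,(T:3/2,W:3/2):41/8):3/2):103/40)
total length: 212/5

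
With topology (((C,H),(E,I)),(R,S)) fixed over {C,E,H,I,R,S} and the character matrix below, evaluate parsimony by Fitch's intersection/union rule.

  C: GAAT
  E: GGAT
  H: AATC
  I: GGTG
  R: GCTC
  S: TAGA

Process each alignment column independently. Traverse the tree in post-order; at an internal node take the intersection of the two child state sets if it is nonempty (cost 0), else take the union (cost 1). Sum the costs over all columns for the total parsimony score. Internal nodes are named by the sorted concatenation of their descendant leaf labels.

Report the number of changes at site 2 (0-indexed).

CH@0: {G} ∪ {A} = {A,G} (union, +1)
EI@0: {G} ∩ {G} = {G} (intersection, +0)
CEHI@0: {A,G} ∩ {G} = {G} (intersection, +0)
RS@0: {G} ∪ {T} = {G,T} (union, +1)
CEHIRS@0: {G} ∩ {G,T} = {G} (intersection, +0)
CH@1: {A} ∩ {A} = {A} (intersection, +0)
EI@1: {G} ∩ {G} = {G} (intersection, +0)
CEHI@1: {A} ∪ {G} = {A,G} (union, +1)
RS@1: {C} ∪ {A} = {A,C} (union, +1)
CEHIRS@1: {A,G} ∩ {A,C} = {A} (intersection, +0)
CH@2: {A} ∪ {T} = {A,T} (union, +1)
EI@2: {A} ∪ {T} = {A,T} (union, +1)
CEHI@2: {A,T} ∩ {A,T} = {A,T} (intersection, +0)
RS@2: {T} ∪ {G} = {G,T} (union, +1)
CEHIRS@2: {A,T} ∩ {G,T} = {T} (intersection, +0)
CH@3: {T} ∪ {C} = {C,T} (union, +1)
EI@3: {T} ∪ {G} = {G,T} (union, +1)
CEHI@3: {C,T} ∩ {G,T} = {T} (intersection, +0)
RS@3: {C} ∪ {A} = {A,C} (union, +1)
CEHIRS@3: {T} ∪ {A,C} = {A,C,T} (union, +1)
per-site changes: [2, 2, 3, 4]; total = 11

3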